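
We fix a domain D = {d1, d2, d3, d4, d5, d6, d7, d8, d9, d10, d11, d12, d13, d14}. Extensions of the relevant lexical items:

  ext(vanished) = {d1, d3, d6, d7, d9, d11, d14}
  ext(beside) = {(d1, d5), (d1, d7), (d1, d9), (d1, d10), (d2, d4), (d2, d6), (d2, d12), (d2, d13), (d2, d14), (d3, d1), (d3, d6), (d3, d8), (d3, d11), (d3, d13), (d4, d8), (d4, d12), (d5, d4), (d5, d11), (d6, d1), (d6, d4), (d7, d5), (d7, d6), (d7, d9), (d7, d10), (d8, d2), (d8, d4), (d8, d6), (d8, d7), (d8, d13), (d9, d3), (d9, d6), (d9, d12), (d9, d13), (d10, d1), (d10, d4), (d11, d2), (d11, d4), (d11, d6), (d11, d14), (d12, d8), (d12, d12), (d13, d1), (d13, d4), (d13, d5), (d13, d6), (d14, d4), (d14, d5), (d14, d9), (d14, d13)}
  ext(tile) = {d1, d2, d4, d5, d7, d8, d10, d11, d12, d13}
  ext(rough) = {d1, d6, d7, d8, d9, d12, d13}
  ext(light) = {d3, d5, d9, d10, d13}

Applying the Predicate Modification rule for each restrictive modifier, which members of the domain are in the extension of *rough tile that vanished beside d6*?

{d7}

⟦that vanished⟧ = ⟦vanished⟧ = {d1, d3, d6, d7, d9, d11, d14}
⟦beside d6⟧ = {x : ⟨x, d6⟩ ∈ ⟦beside⟧} = {d2, d3, d7, d8, d9, d11, d13}
⟦tile⟧ = {d1, d2, d4, d5, d7, d8, d10, d11, d12, d13}
… ∩ ⟦that vanished⟧ = {d1, d2, d4, d5, d7, d8, d10, d11, d12, d13} ∩ {d1, d3, d6, d7, d9, d11, d14} = {d1, d7, d11}
… ∩ ⟦beside d6⟧ = {d1, d7, d11} ∩ {d2, d3, d7, d8, d9, d11, d13} = {d7, d11}
… ∩ ⟦rough⟧ = {d7, d11} ∩ {d1, d6, d7, d8, d9, d12, d13} = {d7}
So ⟦rough tile that vanished beside d6⟧ = {d7}.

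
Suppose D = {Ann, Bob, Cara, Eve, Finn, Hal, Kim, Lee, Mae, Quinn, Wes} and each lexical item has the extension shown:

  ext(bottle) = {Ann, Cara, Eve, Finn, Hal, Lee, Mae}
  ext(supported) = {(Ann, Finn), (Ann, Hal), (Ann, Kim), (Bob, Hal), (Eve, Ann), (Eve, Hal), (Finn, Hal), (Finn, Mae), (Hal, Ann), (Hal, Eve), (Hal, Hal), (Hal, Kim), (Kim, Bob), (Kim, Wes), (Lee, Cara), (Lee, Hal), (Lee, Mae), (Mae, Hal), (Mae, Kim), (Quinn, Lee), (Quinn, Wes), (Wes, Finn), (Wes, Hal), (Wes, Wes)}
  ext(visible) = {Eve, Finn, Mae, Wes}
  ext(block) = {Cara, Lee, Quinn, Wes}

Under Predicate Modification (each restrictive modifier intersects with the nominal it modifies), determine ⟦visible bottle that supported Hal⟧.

⟦that supported Hal⟧ = {x : ⟨x, Hal⟩ ∈ ⟦supported⟧} = {Ann, Bob, Eve, Finn, Hal, Lee, Mae, Wes}
⟦bottle⟧ = {Ann, Cara, Eve, Finn, Hal, Lee, Mae}
… ∩ ⟦that supported Hal⟧ = {Ann, Cara, Eve, Finn, Hal, Lee, Mae} ∩ {Ann, Bob, Eve, Finn, Hal, Lee, Mae, Wes} = {Ann, Eve, Finn, Hal, Lee, Mae}
… ∩ ⟦visible⟧ = {Ann, Eve, Finn, Hal, Lee, Mae} ∩ {Eve, Finn, Mae, Wes} = {Eve, Finn, Mae}
So ⟦visible bottle that supported Hal⟧ = {Eve, Finn, Mae}.

{Eve, Finn, Mae}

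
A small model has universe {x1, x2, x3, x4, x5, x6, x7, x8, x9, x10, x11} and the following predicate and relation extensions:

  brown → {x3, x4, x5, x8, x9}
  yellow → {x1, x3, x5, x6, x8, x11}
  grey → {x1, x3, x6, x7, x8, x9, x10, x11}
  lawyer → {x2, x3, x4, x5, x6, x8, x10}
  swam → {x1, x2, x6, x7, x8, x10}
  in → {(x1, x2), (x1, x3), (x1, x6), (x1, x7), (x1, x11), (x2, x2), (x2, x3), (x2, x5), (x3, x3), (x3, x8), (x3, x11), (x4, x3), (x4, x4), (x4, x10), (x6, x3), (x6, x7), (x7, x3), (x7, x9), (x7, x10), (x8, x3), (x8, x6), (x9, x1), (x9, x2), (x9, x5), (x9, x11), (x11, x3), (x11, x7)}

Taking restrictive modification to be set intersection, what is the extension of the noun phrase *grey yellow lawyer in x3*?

{x3, x6, x8}

⟦in x3⟧ = {x : ⟨x, x3⟩ ∈ ⟦in⟧} = {x1, x2, x3, x4, x6, x7, x8, x11}
⟦lawyer⟧ = {x2, x3, x4, x5, x6, x8, x10}
… ∩ ⟦in x3⟧ = {x2, x3, x4, x5, x6, x8, x10} ∩ {x1, x2, x3, x4, x6, x7, x8, x11} = {x2, x3, x4, x6, x8}
… ∩ ⟦grey⟧ = {x2, x3, x4, x6, x8} ∩ {x1, x3, x6, x7, x8, x9, x10, x11} = {x3, x6, x8}
… ∩ ⟦yellow⟧ = {x3, x6, x8} ∩ {x1, x3, x5, x6, x8, x11} = {x3, x6, x8}
So ⟦grey yellow lawyer in x3⟧ = {x3, x6, x8}.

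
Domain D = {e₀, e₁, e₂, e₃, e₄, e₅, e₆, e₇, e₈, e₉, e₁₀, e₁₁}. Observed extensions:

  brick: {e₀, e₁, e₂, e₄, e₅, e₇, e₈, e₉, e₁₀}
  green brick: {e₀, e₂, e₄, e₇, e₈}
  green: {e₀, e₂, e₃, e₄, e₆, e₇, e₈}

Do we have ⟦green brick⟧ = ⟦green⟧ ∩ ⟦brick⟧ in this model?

⟦green⟧ ∩ ⟦brick⟧ = {e₀, e₂, e₃, e₄, e₆, e₇, e₈} ∩ {e₀, e₁, e₂, e₄, e₅, e₇, e₈, e₉, e₁₀} = {e₀, e₂, e₄, e₇, e₈}
Observed ⟦green brick⟧ = {e₀, e₂, e₄, e₇, e₈}.
These coincide, so the modifier is intersective here.

yes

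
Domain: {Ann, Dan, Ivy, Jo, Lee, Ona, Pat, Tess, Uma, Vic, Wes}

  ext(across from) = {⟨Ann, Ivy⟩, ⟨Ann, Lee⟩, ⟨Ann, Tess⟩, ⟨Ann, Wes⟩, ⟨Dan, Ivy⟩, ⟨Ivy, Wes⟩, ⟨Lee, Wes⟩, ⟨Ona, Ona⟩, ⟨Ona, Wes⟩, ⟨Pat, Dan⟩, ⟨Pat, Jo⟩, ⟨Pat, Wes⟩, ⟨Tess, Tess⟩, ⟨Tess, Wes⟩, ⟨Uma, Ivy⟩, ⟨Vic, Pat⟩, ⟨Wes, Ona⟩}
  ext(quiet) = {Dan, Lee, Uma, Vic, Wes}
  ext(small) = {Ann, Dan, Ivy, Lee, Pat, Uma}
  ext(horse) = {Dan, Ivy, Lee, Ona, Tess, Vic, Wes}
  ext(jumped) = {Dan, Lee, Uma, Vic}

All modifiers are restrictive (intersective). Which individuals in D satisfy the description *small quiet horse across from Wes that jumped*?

{Lee}

⟦across from Wes⟧ = {x : ⟨x, Wes⟩ ∈ ⟦across from⟧} = {Ann, Ivy, Lee, Ona, Pat, Tess}
⟦that jumped⟧ = ⟦jumped⟧ = {Dan, Lee, Uma, Vic}
⟦horse⟧ = {Dan, Ivy, Lee, Ona, Tess, Vic, Wes}
… ∩ ⟦across from Wes⟧ = {Dan, Ivy, Lee, Ona, Tess, Vic, Wes} ∩ {Ann, Ivy, Lee, Ona, Pat, Tess} = {Ivy, Lee, Ona, Tess}
… ∩ ⟦that jumped⟧ = {Ivy, Lee, Ona, Tess} ∩ {Dan, Lee, Uma, Vic} = {Lee}
… ∩ ⟦small⟧ = {Lee} ∩ {Ann, Dan, Ivy, Lee, Pat, Uma} = {Lee}
… ∩ ⟦quiet⟧ = {Lee} ∩ {Dan, Lee, Uma, Vic, Wes} = {Lee}
So ⟦small quiet horse across from Wes that jumped⟧ = {Lee}.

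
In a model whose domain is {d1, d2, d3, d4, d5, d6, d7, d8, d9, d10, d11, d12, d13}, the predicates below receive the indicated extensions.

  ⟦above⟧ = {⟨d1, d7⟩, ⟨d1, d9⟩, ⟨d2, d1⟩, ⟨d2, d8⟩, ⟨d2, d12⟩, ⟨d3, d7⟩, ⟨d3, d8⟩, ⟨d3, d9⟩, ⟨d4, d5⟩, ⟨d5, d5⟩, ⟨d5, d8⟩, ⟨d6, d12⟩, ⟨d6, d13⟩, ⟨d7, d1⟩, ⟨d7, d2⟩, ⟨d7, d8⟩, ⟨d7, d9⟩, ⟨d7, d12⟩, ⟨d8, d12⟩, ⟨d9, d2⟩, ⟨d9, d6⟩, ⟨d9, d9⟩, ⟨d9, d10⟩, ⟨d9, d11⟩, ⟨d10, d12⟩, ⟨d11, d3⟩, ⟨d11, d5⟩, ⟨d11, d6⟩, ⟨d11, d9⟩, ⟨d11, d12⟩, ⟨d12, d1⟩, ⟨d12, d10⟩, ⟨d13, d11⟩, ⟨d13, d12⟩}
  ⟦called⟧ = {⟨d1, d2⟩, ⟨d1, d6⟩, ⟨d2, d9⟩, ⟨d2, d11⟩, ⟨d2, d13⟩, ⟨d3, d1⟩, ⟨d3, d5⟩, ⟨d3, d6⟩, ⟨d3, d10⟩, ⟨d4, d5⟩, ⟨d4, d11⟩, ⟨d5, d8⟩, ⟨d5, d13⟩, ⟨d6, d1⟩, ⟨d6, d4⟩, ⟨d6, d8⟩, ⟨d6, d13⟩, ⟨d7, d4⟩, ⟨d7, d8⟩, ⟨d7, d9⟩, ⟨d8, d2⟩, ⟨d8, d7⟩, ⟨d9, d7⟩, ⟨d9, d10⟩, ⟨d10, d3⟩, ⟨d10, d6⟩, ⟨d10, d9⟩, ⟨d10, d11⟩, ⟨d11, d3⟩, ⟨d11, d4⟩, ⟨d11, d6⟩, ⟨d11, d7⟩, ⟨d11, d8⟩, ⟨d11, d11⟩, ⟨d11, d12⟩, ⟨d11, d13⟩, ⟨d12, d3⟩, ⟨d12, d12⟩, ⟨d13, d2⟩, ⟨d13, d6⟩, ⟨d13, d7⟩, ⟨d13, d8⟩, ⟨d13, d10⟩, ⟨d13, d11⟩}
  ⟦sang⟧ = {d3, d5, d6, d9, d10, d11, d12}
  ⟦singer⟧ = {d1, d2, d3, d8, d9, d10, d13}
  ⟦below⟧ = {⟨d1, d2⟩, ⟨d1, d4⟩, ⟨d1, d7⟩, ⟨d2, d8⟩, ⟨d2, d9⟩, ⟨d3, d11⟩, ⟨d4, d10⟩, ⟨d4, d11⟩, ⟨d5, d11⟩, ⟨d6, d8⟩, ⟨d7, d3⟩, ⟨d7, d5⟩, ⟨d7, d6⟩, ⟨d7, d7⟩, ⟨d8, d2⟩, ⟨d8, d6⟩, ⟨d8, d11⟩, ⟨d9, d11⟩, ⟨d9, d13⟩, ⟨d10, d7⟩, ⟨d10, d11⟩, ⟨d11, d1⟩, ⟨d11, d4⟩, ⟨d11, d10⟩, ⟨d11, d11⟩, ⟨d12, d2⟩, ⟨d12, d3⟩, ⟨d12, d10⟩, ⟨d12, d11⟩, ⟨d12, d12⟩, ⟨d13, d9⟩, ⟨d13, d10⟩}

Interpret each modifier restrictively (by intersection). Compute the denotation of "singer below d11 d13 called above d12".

{d8, d10}

⟦below d11⟧ = {x : ⟨x, d11⟩ ∈ ⟦below⟧} = {d3, d4, d5, d8, d9, d10, d11, d12}
⟦d13 called⟧ = {x : ⟨d13, x⟩ ∈ ⟦called⟧} = {d2, d6, d7, d8, d10, d11}
⟦above d12⟧ = {x : ⟨x, d12⟩ ∈ ⟦above⟧} = {d2, d6, d7, d8, d10, d11, d13}
⟦singer⟧ = {d1, d2, d3, d8, d9, d10, d13}
… ∩ ⟦below d11⟧ = {d1, d2, d3, d8, d9, d10, d13} ∩ {d3, d4, d5, d8, d9, d10, d11, d12} = {d3, d8, d9, d10}
… ∩ ⟦d13 called⟧ = {d3, d8, d9, d10} ∩ {d2, d6, d7, d8, d10, d11} = {d8, d10}
… ∩ ⟦above d12⟧ = {d8, d10} ∩ {d2, d6, d7, d8, d10, d11, d13} = {d8, d10}
So ⟦singer below d11 d13 called above d12⟧ = {d8, d10}.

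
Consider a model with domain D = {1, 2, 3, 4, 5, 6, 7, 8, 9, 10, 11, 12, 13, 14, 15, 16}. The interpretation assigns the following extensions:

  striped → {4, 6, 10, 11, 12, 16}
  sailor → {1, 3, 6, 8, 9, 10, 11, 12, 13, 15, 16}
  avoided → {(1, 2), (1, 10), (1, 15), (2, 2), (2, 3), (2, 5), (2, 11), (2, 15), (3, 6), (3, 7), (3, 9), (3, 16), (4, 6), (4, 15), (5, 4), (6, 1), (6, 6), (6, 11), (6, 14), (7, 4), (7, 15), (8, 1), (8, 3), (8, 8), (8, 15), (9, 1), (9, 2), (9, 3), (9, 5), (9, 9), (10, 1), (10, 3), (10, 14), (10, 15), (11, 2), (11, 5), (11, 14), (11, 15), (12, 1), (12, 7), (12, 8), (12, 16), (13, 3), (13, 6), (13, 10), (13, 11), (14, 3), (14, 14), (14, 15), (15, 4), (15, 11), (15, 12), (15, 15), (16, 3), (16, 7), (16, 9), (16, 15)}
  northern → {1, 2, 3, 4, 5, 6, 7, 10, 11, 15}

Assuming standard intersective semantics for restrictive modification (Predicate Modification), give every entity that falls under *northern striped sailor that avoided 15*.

⟦that avoided 15⟧ = {x : ⟨x, 15⟩ ∈ ⟦avoided⟧} = {1, 2, 4, 7, 8, 10, 11, 14, 15, 16}
⟦sailor⟧ = {1, 3, 6, 8, 9, 10, 11, 12, 13, 15, 16}
… ∩ ⟦that avoided 15⟧ = {1, 3, 6, 8, 9, 10, 11, 12, 13, 15, 16} ∩ {1, 2, 4, 7, 8, 10, 11, 14, 15, 16} = {1, 8, 10, 11, 15, 16}
… ∩ ⟦northern⟧ = {1, 8, 10, 11, 15, 16} ∩ {1, 2, 3, 4, 5, 6, 7, 10, 11, 15} = {1, 10, 11, 15}
… ∩ ⟦striped⟧ = {1, 10, 11, 15} ∩ {4, 6, 10, 11, 12, 16} = {10, 11}
So ⟦northern striped sailor that avoided 15⟧ = {10, 11}.

{10, 11}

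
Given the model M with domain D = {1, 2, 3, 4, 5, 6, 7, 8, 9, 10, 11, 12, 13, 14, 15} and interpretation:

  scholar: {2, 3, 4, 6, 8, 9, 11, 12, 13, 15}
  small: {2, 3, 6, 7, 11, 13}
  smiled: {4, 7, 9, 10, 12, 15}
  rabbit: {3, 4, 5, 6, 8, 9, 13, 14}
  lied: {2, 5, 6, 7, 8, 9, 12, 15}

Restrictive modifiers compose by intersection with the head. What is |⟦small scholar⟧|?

5

⟦scholar⟧ = {2, 3, 4, 6, 8, 9, 11, 12, 13, 15}
… ∩ ⟦small⟧ = {2, 3, 4, 6, 8, 9, 11, 12, 13, 15} ∩ {2, 3, 6, 7, 11, 13} = {2, 3, 6, 11, 13}
⟦small scholar⟧ = {2, 3, 6, 11, 13}, so the cardinality is 5.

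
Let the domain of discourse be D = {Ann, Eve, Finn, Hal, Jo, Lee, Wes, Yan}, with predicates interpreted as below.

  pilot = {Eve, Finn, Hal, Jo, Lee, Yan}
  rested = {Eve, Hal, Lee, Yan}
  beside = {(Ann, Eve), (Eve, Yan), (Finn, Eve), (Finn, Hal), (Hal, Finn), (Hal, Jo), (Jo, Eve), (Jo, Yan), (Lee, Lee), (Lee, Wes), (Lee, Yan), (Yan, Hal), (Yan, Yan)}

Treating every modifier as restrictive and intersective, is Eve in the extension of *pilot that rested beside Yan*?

⟦that rested⟧ = ⟦rested⟧ = {Eve, Hal, Lee, Yan}
⟦beside Yan⟧ = {x : ⟨x, Yan⟩ ∈ ⟦beside⟧} = {Eve, Jo, Lee, Yan}
⟦pilot⟧ = {Eve, Finn, Hal, Jo, Lee, Yan}
… ∩ ⟦that rested⟧ = {Eve, Finn, Hal, Jo, Lee, Yan} ∩ {Eve, Hal, Lee, Yan} = {Eve, Hal, Lee, Yan}
… ∩ ⟦beside Yan⟧ = {Eve, Hal, Lee, Yan} ∩ {Eve, Jo, Lee, Yan} = {Eve, Lee, Yan}
⟦pilot that rested beside Yan⟧ = {Eve, Lee, Yan}; Eve ∈ this set.

yes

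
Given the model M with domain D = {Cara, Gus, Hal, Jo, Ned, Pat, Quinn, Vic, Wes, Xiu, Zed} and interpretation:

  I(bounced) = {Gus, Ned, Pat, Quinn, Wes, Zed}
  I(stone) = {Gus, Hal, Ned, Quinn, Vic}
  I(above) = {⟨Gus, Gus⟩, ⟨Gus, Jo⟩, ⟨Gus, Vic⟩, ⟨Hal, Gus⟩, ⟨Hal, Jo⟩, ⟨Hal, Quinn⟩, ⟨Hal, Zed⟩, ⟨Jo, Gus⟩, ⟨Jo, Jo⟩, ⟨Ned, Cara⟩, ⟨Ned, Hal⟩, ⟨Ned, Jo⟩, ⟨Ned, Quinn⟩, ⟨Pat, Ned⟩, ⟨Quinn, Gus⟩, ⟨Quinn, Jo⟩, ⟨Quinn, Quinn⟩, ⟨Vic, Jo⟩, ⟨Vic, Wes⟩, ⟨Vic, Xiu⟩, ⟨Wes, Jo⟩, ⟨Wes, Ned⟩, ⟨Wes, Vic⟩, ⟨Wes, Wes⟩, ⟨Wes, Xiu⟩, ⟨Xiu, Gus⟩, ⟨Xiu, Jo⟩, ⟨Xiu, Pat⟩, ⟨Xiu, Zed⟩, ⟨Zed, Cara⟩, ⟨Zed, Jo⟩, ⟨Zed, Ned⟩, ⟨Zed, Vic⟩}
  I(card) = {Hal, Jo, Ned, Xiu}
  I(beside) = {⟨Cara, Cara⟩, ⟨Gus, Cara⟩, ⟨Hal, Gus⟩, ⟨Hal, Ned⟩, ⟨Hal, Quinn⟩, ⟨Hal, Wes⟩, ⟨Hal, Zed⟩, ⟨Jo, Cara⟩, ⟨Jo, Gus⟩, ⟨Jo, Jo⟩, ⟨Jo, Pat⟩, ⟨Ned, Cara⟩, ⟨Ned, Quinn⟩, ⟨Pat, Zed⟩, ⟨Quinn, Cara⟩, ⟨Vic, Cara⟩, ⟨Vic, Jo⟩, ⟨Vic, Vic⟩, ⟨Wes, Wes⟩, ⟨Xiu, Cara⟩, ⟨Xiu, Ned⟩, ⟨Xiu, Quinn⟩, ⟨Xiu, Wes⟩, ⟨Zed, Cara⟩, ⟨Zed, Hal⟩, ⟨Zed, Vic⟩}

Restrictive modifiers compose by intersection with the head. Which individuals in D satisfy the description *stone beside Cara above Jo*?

{Gus, Ned, Quinn, Vic}

⟦beside Cara⟧ = {x : ⟨x, Cara⟩ ∈ ⟦beside⟧} = {Cara, Gus, Jo, Ned, Quinn, Vic, Xiu, Zed}
⟦above Jo⟧ = {x : ⟨x, Jo⟩ ∈ ⟦above⟧} = {Gus, Hal, Jo, Ned, Quinn, Vic, Wes, Xiu, Zed}
⟦stone⟧ = {Gus, Hal, Ned, Quinn, Vic}
… ∩ ⟦beside Cara⟧ = {Gus, Hal, Ned, Quinn, Vic} ∩ {Cara, Gus, Jo, Ned, Quinn, Vic, Xiu, Zed} = {Gus, Ned, Quinn, Vic}
… ∩ ⟦above Jo⟧ = {Gus, Ned, Quinn, Vic} ∩ {Gus, Hal, Jo, Ned, Quinn, Vic, Wes, Xiu, Zed} = {Gus, Ned, Quinn, Vic}
So ⟦stone beside Cara above Jo⟧ = {Gus, Ned, Quinn, Vic}.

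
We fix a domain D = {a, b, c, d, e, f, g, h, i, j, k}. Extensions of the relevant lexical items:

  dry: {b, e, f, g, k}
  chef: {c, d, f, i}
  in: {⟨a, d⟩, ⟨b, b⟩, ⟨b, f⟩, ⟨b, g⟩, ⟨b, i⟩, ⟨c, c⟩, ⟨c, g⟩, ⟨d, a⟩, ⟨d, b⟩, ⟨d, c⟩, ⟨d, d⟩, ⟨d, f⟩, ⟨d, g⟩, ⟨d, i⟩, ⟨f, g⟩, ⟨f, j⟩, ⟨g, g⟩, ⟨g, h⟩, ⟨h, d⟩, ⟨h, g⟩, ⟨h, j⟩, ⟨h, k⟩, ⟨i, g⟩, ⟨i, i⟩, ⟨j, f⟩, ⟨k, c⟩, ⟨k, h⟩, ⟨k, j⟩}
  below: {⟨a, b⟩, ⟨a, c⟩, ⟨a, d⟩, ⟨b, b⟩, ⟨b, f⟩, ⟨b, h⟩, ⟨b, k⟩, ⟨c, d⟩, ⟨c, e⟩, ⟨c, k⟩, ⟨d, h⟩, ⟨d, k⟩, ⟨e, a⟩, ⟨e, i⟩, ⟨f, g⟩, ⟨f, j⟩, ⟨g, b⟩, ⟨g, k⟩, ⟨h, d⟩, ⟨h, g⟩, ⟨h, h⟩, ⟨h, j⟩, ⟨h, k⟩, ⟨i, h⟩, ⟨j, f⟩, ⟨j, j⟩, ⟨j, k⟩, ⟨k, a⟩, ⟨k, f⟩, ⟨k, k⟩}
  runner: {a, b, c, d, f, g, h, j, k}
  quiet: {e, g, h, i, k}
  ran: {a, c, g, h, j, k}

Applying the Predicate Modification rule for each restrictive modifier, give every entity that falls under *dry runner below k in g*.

{b, g}

⟦below k⟧ = {x : ⟨x, k⟩ ∈ ⟦below⟧} = {b, c, d, g, h, j, k}
⟦in g⟧ = {x : ⟨x, g⟩ ∈ ⟦in⟧} = {b, c, d, f, g, h, i}
⟦runner⟧ = {a, b, c, d, f, g, h, j, k}
… ∩ ⟦below k⟧ = {a, b, c, d, f, g, h, j, k} ∩ {b, c, d, g, h, j, k} = {b, c, d, g, h, j, k}
… ∩ ⟦in g⟧ = {b, c, d, g, h, j, k} ∩ {b, c, d, f, g, h, i} = {b, c, d, g, h}
… ∩ ⟦dry⟧ = {b, c, d, g, h} ∩ {b, e, f, g, k} = {b, g}
So ⟦dry runner below k in g⟧ = {b, g}.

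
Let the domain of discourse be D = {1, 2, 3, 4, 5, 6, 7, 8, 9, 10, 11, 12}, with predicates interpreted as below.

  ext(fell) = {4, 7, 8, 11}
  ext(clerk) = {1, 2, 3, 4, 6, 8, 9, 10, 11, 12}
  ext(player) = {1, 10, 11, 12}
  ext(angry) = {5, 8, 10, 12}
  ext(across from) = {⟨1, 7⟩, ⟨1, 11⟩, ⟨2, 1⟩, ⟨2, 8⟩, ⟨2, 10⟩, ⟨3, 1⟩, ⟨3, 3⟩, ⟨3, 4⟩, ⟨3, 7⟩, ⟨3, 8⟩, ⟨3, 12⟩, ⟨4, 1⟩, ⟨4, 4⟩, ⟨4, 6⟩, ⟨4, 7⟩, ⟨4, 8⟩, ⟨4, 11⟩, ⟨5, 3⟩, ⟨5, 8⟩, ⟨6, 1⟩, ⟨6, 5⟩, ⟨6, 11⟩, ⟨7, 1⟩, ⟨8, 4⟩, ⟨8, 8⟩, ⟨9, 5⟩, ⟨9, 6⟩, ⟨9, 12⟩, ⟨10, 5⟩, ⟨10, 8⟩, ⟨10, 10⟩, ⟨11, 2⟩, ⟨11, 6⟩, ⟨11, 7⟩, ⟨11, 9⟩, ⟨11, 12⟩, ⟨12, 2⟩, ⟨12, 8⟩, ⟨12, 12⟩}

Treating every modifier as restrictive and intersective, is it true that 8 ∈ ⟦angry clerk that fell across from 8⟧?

yes

⟦that fell⟧ = ⟦fell⟧ = {4, 7, 8, 11}
⟦across from 8⟧ = {x : ⟨x, 8⟩ ∈ ⟦across from⟧} = {2, 3, 4, 5, 8, 10, 12}
⟦clerk⟧ = {1, 2, 3, 4, 6, 8, 9, 10, 11, 12}
… ∩ ⟦that fell⟧ = {1, 2, 3, 4, 6, 8, 9, 10, 11, 12} ∩ {4, 7, 8, 11} = {4, 8, 11}
… ∩ ⟦across from 8⟧ = {4, 8, 11} ∩ {2, 3, 4, 5, 8, 10, 12} = {4, 8}
… ∩ ⟦angry⟧ = {4, 8} ∩ {5, 8, 10, 12} = {8}
⟦angry clerk that fell across from 8⟧ = {8}; 8 ∈ this set.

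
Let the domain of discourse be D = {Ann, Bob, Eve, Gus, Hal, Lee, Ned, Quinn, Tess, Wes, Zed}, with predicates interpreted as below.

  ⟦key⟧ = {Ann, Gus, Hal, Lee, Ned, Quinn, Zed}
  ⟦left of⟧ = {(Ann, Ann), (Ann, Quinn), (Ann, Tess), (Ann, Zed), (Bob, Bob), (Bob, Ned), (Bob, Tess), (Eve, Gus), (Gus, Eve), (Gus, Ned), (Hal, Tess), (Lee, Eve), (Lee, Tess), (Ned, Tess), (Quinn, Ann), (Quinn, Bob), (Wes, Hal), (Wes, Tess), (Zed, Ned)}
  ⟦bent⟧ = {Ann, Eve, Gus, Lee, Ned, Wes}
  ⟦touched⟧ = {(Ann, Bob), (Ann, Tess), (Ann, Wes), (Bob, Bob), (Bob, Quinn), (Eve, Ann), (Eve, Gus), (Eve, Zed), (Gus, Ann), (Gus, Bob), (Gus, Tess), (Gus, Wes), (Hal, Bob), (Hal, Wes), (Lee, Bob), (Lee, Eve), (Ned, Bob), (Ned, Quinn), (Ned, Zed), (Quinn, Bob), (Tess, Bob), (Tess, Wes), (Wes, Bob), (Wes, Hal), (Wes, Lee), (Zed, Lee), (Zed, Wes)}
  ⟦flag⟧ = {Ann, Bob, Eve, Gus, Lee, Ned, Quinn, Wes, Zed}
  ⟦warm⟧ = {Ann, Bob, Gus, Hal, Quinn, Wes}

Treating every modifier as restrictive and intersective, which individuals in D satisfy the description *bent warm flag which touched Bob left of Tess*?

{Ann, Wes}

⟦which touched Bob⟧ = {x : ⟨x, Bob⟩ ∈ ⟦touched⟧} = {Ann, Bob, Gus, Hal, Lee, Ned, Quinn, Tess, Wes}
⟦left of Tess⟧ = {x : ⟨x, Tess⟩ ∈ ⟦left of⟧} = {Ann, Bob, Hal, Lee, Ned, Wes}
⟦flag⟧ = {Ann, Bob, Eve, Gus, Lee, Ned, Quinn, Wes, Zed}
… ∩ ⟦which touched Bob⟧ = {Ann, Bob, Eve, Gus, Lee, Ned, Quinn, Wes, Zed} ∩ {Ann, Bob, Gus, Hal, Lee, Ned, Quinn, Tess, Wes} = {Ann, Bob, Gus, Lee, Ned, Quinn, Wes}
… ∩ ⟦left of Tess⟧ = {Ann, Bob, Gus, Lee, Ned, Quinn, Wes} ∩ {Ann, Bob, Hal, Lee, Ned, Wes} = {Ann, Bob, Lee, Ned, Wes}
… ∩ ⟦bent⟧ = {Ann, Bob, Lee, Ned, Wes} ∩ {Ann, Eve, Gus, Lee, Ned, Wes} = {Ann, Lee, Ned, Wes}
… ∩ ⟦warm⟧ = {Ann, Lee, Ned, Wes} ∩ {Ann, Bob, Gus, Hal, Quinn, Wes} = {Ann, Wes}
So ⟦bent warm flag which touched Bob left of Tess⟧ = {Ann, Wes}.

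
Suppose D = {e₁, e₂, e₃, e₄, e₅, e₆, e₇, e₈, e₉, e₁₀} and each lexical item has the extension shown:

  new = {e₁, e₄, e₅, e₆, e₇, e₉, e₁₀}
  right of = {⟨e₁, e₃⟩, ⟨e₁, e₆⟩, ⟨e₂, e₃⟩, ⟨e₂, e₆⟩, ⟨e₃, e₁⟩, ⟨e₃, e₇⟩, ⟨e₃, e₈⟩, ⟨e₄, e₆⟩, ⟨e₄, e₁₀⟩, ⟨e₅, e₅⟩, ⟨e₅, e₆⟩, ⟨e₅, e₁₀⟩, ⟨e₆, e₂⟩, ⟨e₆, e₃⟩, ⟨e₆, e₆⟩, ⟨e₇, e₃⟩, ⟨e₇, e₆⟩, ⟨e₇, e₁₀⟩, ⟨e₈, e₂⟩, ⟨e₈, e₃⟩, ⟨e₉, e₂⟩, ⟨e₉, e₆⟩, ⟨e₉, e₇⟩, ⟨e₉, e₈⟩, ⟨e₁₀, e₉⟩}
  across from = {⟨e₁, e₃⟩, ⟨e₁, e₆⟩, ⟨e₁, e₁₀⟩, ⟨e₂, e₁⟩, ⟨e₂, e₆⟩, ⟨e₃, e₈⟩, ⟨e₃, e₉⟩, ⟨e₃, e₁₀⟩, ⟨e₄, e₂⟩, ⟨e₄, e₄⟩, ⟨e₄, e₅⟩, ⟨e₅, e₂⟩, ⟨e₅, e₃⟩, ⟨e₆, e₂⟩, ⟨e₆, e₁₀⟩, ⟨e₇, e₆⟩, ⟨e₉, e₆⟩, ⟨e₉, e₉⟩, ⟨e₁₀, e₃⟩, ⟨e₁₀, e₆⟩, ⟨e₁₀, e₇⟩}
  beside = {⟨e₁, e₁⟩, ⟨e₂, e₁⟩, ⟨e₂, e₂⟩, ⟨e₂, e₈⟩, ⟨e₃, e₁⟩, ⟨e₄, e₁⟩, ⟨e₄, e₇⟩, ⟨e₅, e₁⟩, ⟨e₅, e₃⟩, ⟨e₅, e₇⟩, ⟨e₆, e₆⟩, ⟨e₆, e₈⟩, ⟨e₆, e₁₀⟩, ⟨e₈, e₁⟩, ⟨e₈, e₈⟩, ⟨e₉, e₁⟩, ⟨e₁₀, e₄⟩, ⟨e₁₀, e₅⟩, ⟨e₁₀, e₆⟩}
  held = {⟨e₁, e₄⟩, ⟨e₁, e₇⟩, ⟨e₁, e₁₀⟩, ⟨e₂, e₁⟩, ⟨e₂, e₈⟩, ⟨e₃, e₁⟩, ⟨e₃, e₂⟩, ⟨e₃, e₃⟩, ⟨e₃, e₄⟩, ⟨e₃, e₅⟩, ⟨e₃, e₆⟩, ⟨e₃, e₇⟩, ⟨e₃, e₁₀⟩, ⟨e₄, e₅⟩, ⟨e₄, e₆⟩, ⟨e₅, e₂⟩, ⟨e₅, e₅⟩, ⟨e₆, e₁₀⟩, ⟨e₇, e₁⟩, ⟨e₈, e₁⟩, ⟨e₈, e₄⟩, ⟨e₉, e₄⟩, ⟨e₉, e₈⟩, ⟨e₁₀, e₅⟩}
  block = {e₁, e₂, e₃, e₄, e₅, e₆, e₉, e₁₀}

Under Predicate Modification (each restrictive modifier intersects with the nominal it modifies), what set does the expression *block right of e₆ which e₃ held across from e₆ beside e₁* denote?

⟦right of e₆⟧ = {x : ⟨x, e₆⟩ ∈ ⟦right of⟧} = {e₁, e₂, e₄, e₅, e₆, e₇, e₉}
⟦which e₃ held⟧ = {x : ⟨e₃, x⟩ ∈ ⟦held⟧} = {e₁, e₂, e₃, e₄, e₅, e₆, e₇, e₁₀}
⟦across from e₆⟧ = {x : ⟨x, e₆⟩ ∈ ⟦across from⟧} = {e₁, e₂, e₇, e₉, e₁₀}
⟦beside e₁⟧ = {x : ⟨x, e₁⟩ ∈ ⟦beside⟧} = {e₁, e₂, e₃, e₄, e₅, e₈, e₉}
⟦block⟧ = {e₁, e₂, e₃, e₄, e₅, e₆, e₉, e₁₀}
… ∩ ⟦right of e₆⟧ = {e₁, e₂, e₃, e₄, e₅, e₆, e₉, e₁₀} ∩ {e₁, e₂, e₄, e₅, e₆, e₇, e₉} = {e₁, e₂, e₄, e₅, e₆, e₉}
… ∩ ⟦which e₃ held⟧ = {e₁, e₂, e₄, e₅, e₆, e₉} ∩ {e₁, e₂, e₃, e₄, e₅, e₆, e₇, e₁₀} = {e₁, e₂, e₄, e₅, e₆}
… ∩ ⟦across from e₆⟧ = {e₁, e₂, e₄, e₅, e₆} ∩ {e₁, e₂, e₇, e₉, e₁₀} = {e₁, e₂}
… ∩ ⟦beside e₁⟧ = {e₁, e₂} ∩ {e₁, e₂, e₃, e₄, e₅, e₈, e₉} = {e₁, e₂}
So ⟦block right of e₆ which e₃ held across from e₆ beside e₁⟧ = {e₁, e₂}.

{e₁, e₂}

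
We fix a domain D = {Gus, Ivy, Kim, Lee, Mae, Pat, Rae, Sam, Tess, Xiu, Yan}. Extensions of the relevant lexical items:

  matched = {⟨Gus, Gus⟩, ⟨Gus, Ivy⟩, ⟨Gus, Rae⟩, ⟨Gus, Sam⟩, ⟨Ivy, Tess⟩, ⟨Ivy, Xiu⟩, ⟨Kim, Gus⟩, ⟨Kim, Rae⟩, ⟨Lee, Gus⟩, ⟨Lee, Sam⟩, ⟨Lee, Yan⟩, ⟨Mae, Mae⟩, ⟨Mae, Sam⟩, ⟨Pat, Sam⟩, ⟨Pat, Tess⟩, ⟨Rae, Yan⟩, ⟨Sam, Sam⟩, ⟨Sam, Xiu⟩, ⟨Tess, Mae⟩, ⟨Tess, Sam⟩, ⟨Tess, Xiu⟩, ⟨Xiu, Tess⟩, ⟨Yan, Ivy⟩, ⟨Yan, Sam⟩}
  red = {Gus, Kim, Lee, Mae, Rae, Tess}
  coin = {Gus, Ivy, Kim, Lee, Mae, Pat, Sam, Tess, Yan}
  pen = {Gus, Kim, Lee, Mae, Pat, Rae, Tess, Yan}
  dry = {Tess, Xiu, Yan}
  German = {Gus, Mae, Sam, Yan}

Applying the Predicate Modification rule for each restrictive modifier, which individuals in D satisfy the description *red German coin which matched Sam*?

{Gus, Mae}

⟦which matched Sam⟧ = {x : ⟨x, Sam⟩ ∈ ⟦matched⟧} = {Gus, Lee, Mae, Pat, Sam, Tess, Yan}
⟦coin⟧ = {Gus, Ivy, Kim, Lee, Mae, Pat, Sam, Tess, Yan}
… ∩ ⟦which matched Sam⟧ = {Gus, Ivy, Kim, Lee, Mae, Pat, Sam, Tess, Yan} ∩ {Gus, Lee, Mae, Pat, Sam, Tess, Yan} = {Gus, Lee, Mae, Pat, Sam, Tess, Yan}
… ∩ ⟦red⟧ = {Gus, Lee, Mae, Pat, Sam, Tess, Yan} ∩ {Gus, Kim, Lee, Mae, Rae, Tess} = {Gus, Lee, Mae, Tess}
… ∩ ⟦German⟧ = {Gus, Lee, Mae, Tess} ∩ {Gus, Mae, Sam, Yan} = {Gus, Mae}
So ⟦red German coin which matched Sam⟧ = {Gus, Mae}.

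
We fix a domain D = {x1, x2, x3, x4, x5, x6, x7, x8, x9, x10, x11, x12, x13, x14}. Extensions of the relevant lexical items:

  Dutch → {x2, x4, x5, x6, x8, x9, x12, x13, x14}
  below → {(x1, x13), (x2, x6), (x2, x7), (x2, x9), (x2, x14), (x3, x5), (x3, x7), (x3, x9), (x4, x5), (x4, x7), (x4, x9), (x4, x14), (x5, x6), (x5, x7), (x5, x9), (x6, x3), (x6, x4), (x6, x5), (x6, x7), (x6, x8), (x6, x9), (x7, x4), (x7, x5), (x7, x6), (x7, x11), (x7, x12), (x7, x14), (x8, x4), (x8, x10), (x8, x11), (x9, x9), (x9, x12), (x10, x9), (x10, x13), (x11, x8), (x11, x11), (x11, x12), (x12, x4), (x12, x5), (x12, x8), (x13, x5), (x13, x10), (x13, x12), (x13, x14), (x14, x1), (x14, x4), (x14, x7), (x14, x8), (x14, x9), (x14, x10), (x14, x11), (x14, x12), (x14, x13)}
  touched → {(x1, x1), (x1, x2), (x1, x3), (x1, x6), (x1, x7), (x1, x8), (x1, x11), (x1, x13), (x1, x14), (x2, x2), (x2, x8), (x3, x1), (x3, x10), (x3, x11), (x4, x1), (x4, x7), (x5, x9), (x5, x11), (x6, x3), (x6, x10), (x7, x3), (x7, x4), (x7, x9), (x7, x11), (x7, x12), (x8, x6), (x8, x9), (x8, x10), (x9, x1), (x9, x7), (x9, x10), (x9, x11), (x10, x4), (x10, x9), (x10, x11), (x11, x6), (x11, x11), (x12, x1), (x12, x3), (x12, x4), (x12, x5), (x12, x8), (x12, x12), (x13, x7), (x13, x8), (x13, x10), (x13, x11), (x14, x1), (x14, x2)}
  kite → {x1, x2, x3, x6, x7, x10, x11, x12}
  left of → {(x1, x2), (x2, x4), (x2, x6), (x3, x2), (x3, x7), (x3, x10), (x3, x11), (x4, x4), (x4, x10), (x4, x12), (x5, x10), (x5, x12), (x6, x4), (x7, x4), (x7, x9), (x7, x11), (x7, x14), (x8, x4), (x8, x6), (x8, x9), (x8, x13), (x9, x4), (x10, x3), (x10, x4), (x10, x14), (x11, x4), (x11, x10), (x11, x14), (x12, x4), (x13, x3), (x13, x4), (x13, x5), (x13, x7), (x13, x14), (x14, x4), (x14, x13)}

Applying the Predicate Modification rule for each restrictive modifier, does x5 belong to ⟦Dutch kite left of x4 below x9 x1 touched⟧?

no

⟦left of x4⟧ = {x : ⟨x, x4⟩ ∈ ⟦left of⟧} = {x2, x4, x6, x7, x8, x9, x10, x11, x12, x13, x14}
⟦below x9⟧ = {x : ⟨x, x9⟩ ∈ ⟦below⟧} = {x2, x3, x4, x5, x6, x9, x10, x14}
⟦x1 touched⟧ = {x : ⟨x1, x⟩ ∈ ⟦touched⟧} = {x1, x2, x3, x6, x7, x8, x11, x13, x14}
⟦kite⟧ = {x1, x2, x3, x6, x7, x10, x11, x12}
… ∩ ⟦left of x4⟧ = {x1, x2, x3, x6, x7, x10, x11, x12} ∩ {x2, x4, x6, x7, x8, x9, x10, x11, x12, x13, x14} = {x2, x6, x7, x10, x11, x12}
… ∩ ⟦below x9⟧ = {x2, x6, x7, x10, x11, x12} ∩ {x2, x3, x4, x5, x6, x9, x10, x14} = {x2, x6, x10}
… ∩ ⟦x1 touched⟧ = {x2, x6, x10} ∩ {x1, x2, x3, x6, x7, x8, x11, x13, x14} = {x2, x6}
… ∩ ⟦Dutch⟧ = {x2, x6} ∩ {x2, x4, x5, x6, x8, x9, x12, x13, x14} = {x2, x6}
⟦Dutch kite left of x4 below x9 x1 touched⟧ = {x2, x6}; x5 ∉ this set.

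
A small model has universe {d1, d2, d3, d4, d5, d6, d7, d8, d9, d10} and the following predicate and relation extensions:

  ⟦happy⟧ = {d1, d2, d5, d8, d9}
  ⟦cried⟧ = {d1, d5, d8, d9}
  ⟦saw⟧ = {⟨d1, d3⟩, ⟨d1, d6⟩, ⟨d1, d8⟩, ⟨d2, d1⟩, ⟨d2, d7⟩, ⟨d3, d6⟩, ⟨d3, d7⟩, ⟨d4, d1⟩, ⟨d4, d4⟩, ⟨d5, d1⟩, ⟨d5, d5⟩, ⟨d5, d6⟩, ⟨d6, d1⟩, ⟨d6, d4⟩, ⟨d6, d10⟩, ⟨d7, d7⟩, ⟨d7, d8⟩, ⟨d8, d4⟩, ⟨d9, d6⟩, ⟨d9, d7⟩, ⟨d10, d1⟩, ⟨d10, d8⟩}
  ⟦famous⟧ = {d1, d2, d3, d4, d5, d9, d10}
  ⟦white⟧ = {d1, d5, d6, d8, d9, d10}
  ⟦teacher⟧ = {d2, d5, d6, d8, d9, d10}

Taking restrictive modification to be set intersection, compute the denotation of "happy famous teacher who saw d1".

⟦who saw d1⟧ = {x : ⟨x, d1⟩ ∈ ⟦saw⟧} = {d2, d4, d5, d6, d10}
⟦teacher⟧ = {d2, d5, d6, d8, d9, d10}
… ∩ ⟦who saw d1⟧ = {d2, d5, d6, d8, d9, d10} ∩ {d2, d4, d5, d6, d10} = {d2, d5, d6, d10}
… ∩ ⟦happy⟧ = {d2, d5, d6, d10} ∩ {d1, d2, d5, d8, d9} = {d2, d5}
… ∩ ⟦famous⟧ = {d2, d5} ∩ {d1, d2, d3, d4, d5, d9, d10} = {d2, d5}
So ⟦happy famous teacher who saw d1⟧ = {d2, d5}.

{d2, d5}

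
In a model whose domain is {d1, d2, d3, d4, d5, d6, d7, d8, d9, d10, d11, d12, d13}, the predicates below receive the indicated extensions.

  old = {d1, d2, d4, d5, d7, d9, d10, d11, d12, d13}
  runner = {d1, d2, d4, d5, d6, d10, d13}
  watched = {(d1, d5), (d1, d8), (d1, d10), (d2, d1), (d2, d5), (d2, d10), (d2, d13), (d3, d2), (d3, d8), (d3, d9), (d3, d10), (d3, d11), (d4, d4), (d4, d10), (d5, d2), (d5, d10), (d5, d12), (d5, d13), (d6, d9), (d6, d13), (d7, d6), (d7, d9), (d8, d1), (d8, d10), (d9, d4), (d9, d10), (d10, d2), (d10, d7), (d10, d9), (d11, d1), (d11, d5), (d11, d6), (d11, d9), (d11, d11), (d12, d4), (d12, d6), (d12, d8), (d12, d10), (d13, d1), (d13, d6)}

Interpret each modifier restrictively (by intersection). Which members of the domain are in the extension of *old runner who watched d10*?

{d1, d2, d4, d5}

⟦who watched d10⟧ = {x : ⟨x, d10⟩ ∈ ⟦watched⟧} = {d1, d2, d3, d4, d5, d8, d9, d12}
⟦runner⟧ = {d1, d2, d4, d5, d6, d10, d13}
… ∩ ⟦who watched d10⟧ = {d1, d2, d4, d5, d6, d10, d13} ∩ {d1, d2, d3, d4, d5, d8, d9, d12} = {d1, d2, d4, d5}
… ∩ ⟦old⟧ = {d1, d2, d4, d5} ∩ {d1, d2, d4, d5, d7, d9, d10, d11, d12, d13} = {d1, d2, d4, d5}
So ⟦old runner who watched d10⟧ = {d1, d2, d4, d5}.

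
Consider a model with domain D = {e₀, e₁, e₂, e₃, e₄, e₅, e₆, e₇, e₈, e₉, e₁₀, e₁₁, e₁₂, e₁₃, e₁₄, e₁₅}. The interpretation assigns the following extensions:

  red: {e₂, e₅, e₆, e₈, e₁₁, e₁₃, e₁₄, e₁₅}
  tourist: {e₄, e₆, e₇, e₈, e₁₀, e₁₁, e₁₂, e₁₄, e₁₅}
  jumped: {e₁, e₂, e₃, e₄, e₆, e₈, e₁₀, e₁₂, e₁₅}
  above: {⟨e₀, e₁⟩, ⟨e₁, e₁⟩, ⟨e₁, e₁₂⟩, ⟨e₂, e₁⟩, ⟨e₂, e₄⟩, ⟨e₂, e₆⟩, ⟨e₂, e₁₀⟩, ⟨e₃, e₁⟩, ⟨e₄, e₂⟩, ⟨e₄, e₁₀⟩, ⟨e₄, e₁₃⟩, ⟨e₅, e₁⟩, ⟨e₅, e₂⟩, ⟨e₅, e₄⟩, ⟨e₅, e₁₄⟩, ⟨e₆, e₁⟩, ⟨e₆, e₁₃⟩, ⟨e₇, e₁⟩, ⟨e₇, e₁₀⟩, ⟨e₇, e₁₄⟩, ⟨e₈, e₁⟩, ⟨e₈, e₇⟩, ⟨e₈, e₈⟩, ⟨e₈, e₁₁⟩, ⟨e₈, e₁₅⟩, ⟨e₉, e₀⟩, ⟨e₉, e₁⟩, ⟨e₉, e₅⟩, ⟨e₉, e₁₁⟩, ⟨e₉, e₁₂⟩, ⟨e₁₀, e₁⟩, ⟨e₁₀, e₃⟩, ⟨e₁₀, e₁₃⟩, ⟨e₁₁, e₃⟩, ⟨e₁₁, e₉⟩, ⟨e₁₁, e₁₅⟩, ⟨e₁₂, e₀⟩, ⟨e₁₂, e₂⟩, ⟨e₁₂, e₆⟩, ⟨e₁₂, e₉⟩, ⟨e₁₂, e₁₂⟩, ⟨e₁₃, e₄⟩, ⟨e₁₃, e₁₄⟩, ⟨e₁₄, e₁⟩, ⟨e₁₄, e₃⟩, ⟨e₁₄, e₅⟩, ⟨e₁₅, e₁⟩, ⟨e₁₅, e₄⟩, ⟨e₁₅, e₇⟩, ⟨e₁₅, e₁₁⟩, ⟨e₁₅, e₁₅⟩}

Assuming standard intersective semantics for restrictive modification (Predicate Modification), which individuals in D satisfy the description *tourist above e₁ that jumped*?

{e₆, e₈, e₁₀, e₁₅}

⟦above e₁⟧ = {x : ⟨x, e₁⟩ ∈ ⟦above⟧} = {e₀, e₁, e₂, e₃, e₅, e₆, e₇, e₈, e₉, e₁₀, e₁₄, e₁₅}
⟦that jumped⟧ = ⟦jumped⟧ = {e₁, e₂, e₃, e₄, e₆, e₈, e₁₀, e₁₂, e₁₅}
⟦tourist⟧ = {e₄, e₆, e₇, e₈, e₁₀, e₁₁, e₁₂, e₁₄, e₁₅}
… ∩ ⟦above e₁⟧ = {e₄, e₆, e₇, e₈, e₁₀, e₁₁, e₁₂, e₁₄, e₁₅} ∩ {e₀, e₁, e₂, e₃, e₅, e₆, e₇, e₈, e₉, e₁₀, e₁₄, e₁₅} = {e₆, e₇, e₈, e₁₀, e₁₄, e₁₅}
… ∩ ⟦that jumped⟧ = {e₆, e₇, e₈, e₁₀, e₁₄, e₁₅} ∩ {e₁, e₂, e₃, e₄, e₆, e₈, e₁₀, e₁₂, e₁₅} = {e₆, e₈, e₁₀, e₁₅}
So ⟦tourist above e₁ that jumped⟧ = {e₆, e₈, e₁₀, e₁₅}.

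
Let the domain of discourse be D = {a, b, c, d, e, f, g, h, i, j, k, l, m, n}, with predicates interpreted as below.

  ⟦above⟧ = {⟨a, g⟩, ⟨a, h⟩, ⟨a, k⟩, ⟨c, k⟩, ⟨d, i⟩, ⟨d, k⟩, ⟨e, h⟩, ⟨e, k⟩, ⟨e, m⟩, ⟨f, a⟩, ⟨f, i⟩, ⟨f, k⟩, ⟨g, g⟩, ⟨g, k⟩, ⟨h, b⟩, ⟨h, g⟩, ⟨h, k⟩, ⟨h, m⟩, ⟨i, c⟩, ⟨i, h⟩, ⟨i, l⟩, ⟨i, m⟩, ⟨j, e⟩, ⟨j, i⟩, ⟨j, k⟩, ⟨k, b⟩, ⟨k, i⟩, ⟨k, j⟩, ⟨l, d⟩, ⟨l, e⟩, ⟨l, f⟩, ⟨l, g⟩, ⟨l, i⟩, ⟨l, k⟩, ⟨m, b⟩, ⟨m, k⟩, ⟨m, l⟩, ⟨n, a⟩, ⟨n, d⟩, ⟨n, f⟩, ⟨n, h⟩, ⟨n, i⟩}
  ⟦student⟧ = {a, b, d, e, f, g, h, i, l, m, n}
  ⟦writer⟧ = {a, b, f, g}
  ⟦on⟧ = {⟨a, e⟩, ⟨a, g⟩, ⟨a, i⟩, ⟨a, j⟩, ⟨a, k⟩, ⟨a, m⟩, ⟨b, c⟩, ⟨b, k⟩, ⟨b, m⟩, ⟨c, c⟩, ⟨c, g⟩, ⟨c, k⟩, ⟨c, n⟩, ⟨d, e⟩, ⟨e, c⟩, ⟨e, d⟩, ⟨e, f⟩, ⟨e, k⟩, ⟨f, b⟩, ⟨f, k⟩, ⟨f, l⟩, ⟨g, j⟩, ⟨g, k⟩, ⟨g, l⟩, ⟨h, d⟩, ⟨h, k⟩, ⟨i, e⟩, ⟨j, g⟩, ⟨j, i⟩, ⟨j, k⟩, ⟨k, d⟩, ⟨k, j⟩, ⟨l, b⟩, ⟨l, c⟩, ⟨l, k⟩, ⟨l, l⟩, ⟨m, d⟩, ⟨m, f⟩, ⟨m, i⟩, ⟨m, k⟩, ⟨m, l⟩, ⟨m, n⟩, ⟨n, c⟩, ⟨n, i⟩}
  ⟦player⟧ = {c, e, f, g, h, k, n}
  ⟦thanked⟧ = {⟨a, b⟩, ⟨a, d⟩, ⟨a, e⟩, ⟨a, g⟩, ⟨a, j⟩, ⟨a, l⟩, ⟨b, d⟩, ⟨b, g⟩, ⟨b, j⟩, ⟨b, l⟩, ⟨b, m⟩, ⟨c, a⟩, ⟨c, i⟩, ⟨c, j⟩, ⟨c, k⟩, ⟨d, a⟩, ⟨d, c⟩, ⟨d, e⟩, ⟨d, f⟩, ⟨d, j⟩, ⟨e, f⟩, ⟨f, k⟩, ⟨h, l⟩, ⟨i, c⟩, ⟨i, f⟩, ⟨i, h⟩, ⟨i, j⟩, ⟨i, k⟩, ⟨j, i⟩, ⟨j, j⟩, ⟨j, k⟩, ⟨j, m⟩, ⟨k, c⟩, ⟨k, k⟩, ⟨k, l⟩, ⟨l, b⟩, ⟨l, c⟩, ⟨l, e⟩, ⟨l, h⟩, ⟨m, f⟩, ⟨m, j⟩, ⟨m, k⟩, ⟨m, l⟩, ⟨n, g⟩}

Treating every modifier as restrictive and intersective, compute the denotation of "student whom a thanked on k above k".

⟦whom a thanked⟧ = {x : ⟨a, x⟩ ∈ ⟦thanked⟧} = {b, d, e, g, j, l}
⟦on k⟧ = {x : ⟨x, k⟩ ∈ ⟦on⟧} = {a, b, c, e, f, g, h, j, l, m}
⟦above k⟧ = {x : ⟨x, k⟩ ∈ ⟦above⟧} = {a, c, d, e, f, g, h, j, l, m}
⟦student⟧ = {a, b, d, e, f, g, h, i, l, m, n}
… ∩ ⟦whom a thanked⟧ = {a, b, d, e, f, g, h, i, l, m, n} ∩ {b, d, e, g, j, l} = {b, d, e, g, l}
… ∩ ⟦on k⟧ = {b, d, e, g, l} ∩ {a, b, c, e, f, g, h, j, l, m} = {b, e, g, l}
… ∩ ⟦above k⟧ = {b, e, g, l} ∩ {a, c, d, e, f, g, h, j, l, m} = {e, g, l}
So ⟦student whom a thanked on k above k⟧ = {e, g, l}.

{e, g, l}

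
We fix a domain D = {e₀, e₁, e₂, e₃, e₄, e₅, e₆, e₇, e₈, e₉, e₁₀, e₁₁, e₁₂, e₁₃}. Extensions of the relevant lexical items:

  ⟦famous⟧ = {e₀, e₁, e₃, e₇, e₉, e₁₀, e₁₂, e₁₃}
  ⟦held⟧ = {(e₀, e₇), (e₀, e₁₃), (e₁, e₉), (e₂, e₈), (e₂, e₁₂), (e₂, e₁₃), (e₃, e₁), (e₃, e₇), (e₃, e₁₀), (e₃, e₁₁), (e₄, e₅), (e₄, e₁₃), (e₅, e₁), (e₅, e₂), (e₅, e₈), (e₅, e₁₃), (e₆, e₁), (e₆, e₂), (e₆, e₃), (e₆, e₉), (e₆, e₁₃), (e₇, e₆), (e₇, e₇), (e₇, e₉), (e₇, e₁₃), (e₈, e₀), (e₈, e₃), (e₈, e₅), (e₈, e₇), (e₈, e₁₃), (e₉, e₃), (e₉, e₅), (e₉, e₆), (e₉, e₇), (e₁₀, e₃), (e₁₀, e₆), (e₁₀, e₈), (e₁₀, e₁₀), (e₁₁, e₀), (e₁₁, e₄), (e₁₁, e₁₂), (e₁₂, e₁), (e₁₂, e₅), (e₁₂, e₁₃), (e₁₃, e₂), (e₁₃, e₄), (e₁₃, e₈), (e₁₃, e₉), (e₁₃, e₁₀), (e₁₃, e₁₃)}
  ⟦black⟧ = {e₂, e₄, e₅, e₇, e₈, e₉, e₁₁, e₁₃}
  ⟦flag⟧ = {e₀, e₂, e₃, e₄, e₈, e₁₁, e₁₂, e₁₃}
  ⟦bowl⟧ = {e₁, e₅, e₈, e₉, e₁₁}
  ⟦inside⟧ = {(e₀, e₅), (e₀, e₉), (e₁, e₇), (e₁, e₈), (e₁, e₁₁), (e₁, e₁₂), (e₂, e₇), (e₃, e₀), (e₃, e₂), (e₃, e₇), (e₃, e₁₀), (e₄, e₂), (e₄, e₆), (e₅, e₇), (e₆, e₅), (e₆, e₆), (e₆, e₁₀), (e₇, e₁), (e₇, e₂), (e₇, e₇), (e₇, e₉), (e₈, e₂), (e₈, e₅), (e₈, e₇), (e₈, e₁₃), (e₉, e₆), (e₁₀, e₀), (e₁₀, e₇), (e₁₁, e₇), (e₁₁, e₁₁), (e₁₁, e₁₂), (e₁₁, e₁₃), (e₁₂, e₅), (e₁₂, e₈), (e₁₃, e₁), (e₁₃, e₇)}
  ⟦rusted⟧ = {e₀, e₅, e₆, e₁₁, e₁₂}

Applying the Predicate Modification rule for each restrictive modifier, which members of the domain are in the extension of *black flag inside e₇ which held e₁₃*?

⟦inside e₇⟧ = {x : ⟨x, e₇⟩ ∈ ⟦inside⟧} = {e₁, e₂, e₃, e₅, e₇, e₈, e₁₀, e₁₁, e₁₃}
⟦which held e₁₃⟧ = {x : ⟨x, e₁₃⟩ ∈ ⟦held⟧} = {e₀, e₂, e₄, e₅, e₆, e₇, e₈, e₁₂, e₁₃}
⟦flag⟧ = {e₀, e₂, e₃, e₄, e₈, e₁₁, e₁₂, e₁₃}
… ∩ ⟦inside e₇⟧ = {e₀, e₂, e₃, e₄, e₈, e₁₁, e₁₂, e₁₃} ∩ {e₁, e₂, e₃, e₅, e₇, e₈, e₁₀, e₁₁, e₁₃} = {e₂, e₃, e₈, e₁₁, e₁₃}
… ∩ ⟦which held e₁₃⟧ = {e₂, e₃, e₈, e₁₁, e₁₃} ∩ {e₀, e₂, e₄, e₅, e₆, e₇, e₈, e₁₂, e₁₃} = {e₂, e₈, e₁₃}
… ∩ ⟦black⟧ = {e₂, e₈, e₁₃} ∩ {e₂, e₄, e₅, e₇, e₈, e₉, e₁₁, e₁₃} = {e₂, e₈, e₁₃}
So ⟦black flag inside e₇ which held e₁₃⟧ = {e₂, e₈, e₁₃}.

{e₂, e₈, e₁₃}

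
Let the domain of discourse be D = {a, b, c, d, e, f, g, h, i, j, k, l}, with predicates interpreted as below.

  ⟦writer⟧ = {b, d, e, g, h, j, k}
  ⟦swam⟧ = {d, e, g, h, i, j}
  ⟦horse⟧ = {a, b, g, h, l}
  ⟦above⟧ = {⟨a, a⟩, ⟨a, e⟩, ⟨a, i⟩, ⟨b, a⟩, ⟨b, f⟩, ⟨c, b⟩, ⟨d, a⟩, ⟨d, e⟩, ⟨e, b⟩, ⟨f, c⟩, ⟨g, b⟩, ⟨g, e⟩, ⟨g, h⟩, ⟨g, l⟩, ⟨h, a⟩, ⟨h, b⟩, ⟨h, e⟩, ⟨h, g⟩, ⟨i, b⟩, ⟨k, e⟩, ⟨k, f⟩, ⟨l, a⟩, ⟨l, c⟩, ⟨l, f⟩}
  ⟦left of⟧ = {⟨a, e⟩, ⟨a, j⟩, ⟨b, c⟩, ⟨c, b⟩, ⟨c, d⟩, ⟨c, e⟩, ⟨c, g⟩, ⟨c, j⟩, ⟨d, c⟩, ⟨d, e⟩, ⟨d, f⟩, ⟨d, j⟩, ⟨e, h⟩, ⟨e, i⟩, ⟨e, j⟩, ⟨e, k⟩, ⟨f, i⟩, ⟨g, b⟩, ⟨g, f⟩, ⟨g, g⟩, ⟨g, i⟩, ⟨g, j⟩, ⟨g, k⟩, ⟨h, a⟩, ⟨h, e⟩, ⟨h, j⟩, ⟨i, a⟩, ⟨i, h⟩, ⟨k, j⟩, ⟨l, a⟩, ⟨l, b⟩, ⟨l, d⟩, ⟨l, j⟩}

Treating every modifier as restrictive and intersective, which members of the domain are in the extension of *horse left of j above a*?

{a, h, l}

⟦left of j⟧ = {x : ⟨x, j⟩ ∈ ⟦left of⟧} = {a, c, d, e, g, h, k, l}
⟦above a⟧ = {x : ⟨x, a⟩ ∈ ⟦above⟧} = {a, b, d, h, l}
⟦horse⟧ = {a, b, g, h, l}
… ∩ ⟦left of j⟧ = {a, b, g, h, l} ∩ {a, c, d, e, g, h, k, l} = {a, g, h, l}
… ∩ ⟦above a⟧ = {a, g, h, l} ∩ {a, b, d, h, l} = {a, h, l}
So ⟦horse left of j above a⟧ = {a, h, l}.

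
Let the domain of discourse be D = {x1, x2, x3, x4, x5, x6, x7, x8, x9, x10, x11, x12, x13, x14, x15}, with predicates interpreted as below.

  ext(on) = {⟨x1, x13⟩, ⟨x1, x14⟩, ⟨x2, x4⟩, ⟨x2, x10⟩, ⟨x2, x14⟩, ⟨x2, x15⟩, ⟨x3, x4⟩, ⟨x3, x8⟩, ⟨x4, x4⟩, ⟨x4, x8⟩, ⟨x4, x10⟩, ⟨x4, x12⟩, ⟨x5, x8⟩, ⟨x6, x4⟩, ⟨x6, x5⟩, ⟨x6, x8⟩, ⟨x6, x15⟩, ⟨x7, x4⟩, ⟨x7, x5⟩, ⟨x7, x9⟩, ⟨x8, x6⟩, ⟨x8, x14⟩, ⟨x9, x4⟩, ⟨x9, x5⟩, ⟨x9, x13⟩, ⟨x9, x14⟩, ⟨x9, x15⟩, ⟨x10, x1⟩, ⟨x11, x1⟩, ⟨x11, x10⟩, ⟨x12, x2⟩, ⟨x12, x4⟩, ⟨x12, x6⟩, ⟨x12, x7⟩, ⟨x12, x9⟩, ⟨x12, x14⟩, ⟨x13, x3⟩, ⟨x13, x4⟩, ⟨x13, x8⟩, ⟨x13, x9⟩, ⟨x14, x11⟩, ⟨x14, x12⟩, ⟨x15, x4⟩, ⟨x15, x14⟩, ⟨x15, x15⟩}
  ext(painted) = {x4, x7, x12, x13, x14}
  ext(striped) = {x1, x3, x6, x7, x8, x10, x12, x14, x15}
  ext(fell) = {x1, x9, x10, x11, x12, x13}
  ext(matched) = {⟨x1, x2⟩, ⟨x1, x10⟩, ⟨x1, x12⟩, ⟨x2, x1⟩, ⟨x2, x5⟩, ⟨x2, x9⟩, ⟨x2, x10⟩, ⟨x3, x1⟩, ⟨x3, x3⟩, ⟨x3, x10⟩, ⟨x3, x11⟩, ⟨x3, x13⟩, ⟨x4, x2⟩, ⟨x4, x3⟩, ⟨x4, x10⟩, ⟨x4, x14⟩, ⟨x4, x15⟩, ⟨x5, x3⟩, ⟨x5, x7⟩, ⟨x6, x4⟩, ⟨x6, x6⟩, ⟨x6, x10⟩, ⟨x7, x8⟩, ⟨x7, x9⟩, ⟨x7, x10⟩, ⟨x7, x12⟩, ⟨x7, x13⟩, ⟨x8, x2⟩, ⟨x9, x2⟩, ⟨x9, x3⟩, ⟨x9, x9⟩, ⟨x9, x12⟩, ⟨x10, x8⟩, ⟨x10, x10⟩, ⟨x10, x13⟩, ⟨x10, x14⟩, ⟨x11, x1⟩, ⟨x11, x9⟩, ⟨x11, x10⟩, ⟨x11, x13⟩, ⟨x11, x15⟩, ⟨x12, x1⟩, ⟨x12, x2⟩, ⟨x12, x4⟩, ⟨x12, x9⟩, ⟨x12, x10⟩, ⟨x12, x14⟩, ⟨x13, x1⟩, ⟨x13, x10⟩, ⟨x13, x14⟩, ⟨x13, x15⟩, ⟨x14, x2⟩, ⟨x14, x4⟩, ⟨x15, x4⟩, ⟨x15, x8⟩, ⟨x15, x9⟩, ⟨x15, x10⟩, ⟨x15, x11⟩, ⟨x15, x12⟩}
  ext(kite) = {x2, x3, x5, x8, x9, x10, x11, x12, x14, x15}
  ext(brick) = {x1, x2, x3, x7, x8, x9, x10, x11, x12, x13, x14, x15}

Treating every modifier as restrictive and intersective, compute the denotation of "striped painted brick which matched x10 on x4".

⟦which matched x10⟧ = {x : ⟨x, x10⟩ ∈ ⟦matched⟧} = {x1, x2, x3, x4, x6, x7, x10, x11, x12, x13, x15}
⟦on x4⟧ = {x : ⟨x, x4⟩ ∈ ⟦on⟧} = {x2, x3, x4, x6, x7, x9, x12, x13, x15}
⟦brick⟧ = {x1, x2, x3, x7, x8, x9, x10, x11, x12, x13, x14, x15}
… ∩ ⟦which matched x10⟧ = {x1, x2, x3, x7, x8, x9, x10, x11, x12, x13, x14, x15} ∩ {x1, x2, x3, x4, x6, x7, x10, x11, x12, x13, x15} = {x1, x2, x3, x7, x10, x11, x12, x13, x15}
… ∩ ⟦on x4⟧ = {x1, x2, x3, x7, x10, x11, x12, x13, x15} ∩ {x2, x3, x4, x6, x7, x9, x12, x13, x15} = {x2, x3, x7, x12, x13, x15}
… ∩ ⟦striped⟧ = {x2, x3, x7, x12, x13, x15} ∩ {x1, x3, x6, x7, x8, x10, x12, x14, x15} = {x3, x7, x12, x15}
… ∩ ⟦painted⟧ = {x3, x7, x12, x15} ∩ {x4, x7, x12, x13, x14} = {x7, x12}
So ⟦striped painted brick which matched x10 on x4⟧ = {x7, x12}.

{x7, x12}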